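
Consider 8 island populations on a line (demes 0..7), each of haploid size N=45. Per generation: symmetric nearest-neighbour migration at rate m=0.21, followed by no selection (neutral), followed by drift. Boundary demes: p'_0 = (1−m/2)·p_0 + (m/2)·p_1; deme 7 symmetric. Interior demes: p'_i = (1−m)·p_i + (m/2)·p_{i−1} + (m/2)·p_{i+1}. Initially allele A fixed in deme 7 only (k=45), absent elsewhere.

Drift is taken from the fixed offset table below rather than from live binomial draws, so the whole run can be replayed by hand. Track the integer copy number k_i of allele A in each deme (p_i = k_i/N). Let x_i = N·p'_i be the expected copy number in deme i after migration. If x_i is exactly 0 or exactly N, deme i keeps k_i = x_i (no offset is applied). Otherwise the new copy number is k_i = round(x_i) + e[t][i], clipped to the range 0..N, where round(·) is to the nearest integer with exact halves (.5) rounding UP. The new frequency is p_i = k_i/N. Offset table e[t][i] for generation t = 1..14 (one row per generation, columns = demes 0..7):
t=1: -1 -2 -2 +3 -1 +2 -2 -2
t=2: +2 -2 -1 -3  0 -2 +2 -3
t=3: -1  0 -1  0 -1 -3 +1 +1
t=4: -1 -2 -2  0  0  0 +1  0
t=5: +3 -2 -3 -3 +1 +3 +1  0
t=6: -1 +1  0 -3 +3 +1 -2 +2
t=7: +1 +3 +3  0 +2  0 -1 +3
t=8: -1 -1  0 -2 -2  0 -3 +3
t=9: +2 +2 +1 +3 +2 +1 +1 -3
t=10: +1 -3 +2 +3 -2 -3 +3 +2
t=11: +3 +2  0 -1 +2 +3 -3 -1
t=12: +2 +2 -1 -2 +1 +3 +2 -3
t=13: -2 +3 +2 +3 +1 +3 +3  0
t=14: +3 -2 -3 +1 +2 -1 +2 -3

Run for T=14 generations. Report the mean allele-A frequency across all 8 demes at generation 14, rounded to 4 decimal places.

0.2083

t=0: k=[0 0 0 0 0 0 0 45]
t=1: x=[0.0000 0.0000 0.0000 0.0000 0.0000 0.0000 4.7250 40.2750] k=[0 0 0 0 0 0 3 38]
t=2: x=[0.0000 0.0000 0.0000 0.0000 0.0000 0.3150 6.3600 34.3250] k=[0 0 0 0 0 0 8 31]
t=3: x=[0.0000 0.0000 0.0000 0.0000 0.0000 0.8400 9.5750 28.5850] k=[0 0 0 0 0 0 11 30]
t=4: x=[0.0000 0.0000 0.0000 0.0000 0.0000 1.1550 11.8400 28.0050] k=[0 0 0 0 0 1 13 28]
t=5: x=[0.0000 0.0000 0.0000 0.0000 0.1050 2.1550 13.3150 26.4250] k=[0 0 0 0 1 5 14 26]
t=6: x=[0.0000 0.0000 0.0000 0.1050 1.3150 5.5250 14.3150 24.7400] k=[0 0 0 0 4 7 12 27]
t=7: x=[0.0000 0.0000 0.0000 0.4200 3.8950 7.2100 13.0500 25.4250] k=[0 0 0 0 6 7 12 28]
t=8: x=[0.0000 0.0000 0.0000 0.6300 5.4750 7.4200 13.1550 26.3200] k=[0 0 0 0 3 7 10 29]
t=9: x=[0.0000 0.0000 0.0000 0.3150 3.1050 6.8950 11.6800 27.0050] k=[0 0 0 3 5 8 13 24]
t=10: x=[0.0000 0.0000 0.3150 2.8950 5.1050 8.2100 13.6300 22.8450] k=[0 0 2 6 3 5 17 25]
t=11: x=[0.0000 0.2100 2.2100 5.2650 3.5250 6.0500 16.5800 24.1600] k=[0 2 2 4 6 9 14 23]
t=12: x=[0.2100 1.7900 2.2100 4.0000 6.1050 9.2100 14.4200 22.0550] k=[2 4 1 2 7 12 16 19]
t=13: x=[2.2100 3.4750 1.4200 2.4200 7.0000 11.8950 15.8950 18.6850] k=[0 6 3 5 8 15 19 19]
t=14: x=[0.6300 5.0550 3.5250 5.1050 8.4200 14.6850 18.5800 19.0000] k=[4 3 1 6 10 14 21 16]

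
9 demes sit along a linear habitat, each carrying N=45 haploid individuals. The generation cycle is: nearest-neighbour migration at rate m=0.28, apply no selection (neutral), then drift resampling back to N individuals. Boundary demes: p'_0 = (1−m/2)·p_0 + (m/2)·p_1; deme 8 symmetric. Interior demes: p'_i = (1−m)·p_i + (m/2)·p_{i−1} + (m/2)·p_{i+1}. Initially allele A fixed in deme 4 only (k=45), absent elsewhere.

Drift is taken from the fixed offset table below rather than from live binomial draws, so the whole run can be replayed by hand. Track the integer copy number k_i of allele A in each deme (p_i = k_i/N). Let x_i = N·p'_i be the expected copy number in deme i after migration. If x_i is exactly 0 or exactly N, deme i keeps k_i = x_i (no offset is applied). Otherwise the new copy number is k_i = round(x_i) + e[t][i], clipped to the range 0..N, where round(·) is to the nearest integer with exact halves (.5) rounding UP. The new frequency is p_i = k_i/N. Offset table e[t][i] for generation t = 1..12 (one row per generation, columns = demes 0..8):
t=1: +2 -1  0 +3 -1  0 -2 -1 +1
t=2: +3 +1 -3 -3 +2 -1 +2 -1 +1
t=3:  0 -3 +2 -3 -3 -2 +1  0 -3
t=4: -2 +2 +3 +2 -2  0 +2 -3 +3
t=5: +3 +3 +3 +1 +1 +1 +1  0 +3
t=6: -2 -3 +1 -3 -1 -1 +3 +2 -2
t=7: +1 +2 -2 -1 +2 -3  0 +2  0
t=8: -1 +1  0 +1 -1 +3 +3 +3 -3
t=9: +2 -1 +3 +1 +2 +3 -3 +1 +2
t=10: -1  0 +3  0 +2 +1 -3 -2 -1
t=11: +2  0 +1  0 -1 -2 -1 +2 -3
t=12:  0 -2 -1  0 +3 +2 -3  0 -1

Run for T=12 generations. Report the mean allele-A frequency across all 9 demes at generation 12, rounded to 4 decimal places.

t=0: k=[0 0 0 0 45 0 0 0 0]
t=1: x=[0.0000 0.0000 0.0000 6.3000 32.4000 6.3000 0.0000 0.0000 0.0000] k=[0 0 0 9 31 6 0 0 0]
t=2: x=[0.0000 0.0000 1.2600 10.8200 24.4200 8.6600 0.8400 0.0000 0.0000] k=[0 0 0 8 26 8 3 0 0]
t=3: x=[0.0000 0.0000 1.1200 9.4000 20.9600 9.8200 3.2800 0.4200 0.0000] k=[0 0 3 6 18 8 4 0 0]
t=4: x=[0.0000 0.4200 3.0000 7.2600 14.9200 8.8400 4.0000 0.5600 0.0000] k=[0 2 6 9 13 9 6 0 0]
t=5: x=[0.2800 2.2800 5.8600 9.1400 11.8800 9.1400 5.5800 0.8400 0.0000] k=[3 5 9 10 13 10 7 1 0]
t=6: x=[3.2800 5.2800 8.5800 10.2800 12.1600 10.0000 6.5800 1.7000 0.1400] k=[1 2 10 7 11 9 10 4 0]
t=7: x=[1.1400 2.9800 8.4600 7.9800 10.1600 9.4200 9.0200 4.2800 0.5600] k=[2 5 6 7 12 6 9 6 1]
t=8: x=[2.4200 4.7200 6.0000 7.5600 10.4600 7.2600 8.1600 5.7200 1.7000] k=[1 6 6 9 9 10 11 9 0]
t=9: x=[1.7000 5.3000 6.4200 8.5800 9.1400 10.0000 10.5800 8.0200 1.2600] k=[4 4 9 10 11 13 8 9 3]
t=10: x=[4.0000 4.7000 8.4400 10.0000 11.1400 12.0200 8.8400 8.0200 3.8400] k=[3 5 11 10 13 13 6 6 3]
t=11: x=[3.2800 5.5600 10.0200 10.5600 12.5800 12.0200 6.9800 5.5800 3.4200] k=[5 6 11 11 12 10 6 8 0]
t=12: x=[5.1400 6.5600 10.3000 11.1400 11.5800 9.7200 6.8400 6.6000 1.1200] k=[5 5 9 11 15 12 4 7 0]

0.1679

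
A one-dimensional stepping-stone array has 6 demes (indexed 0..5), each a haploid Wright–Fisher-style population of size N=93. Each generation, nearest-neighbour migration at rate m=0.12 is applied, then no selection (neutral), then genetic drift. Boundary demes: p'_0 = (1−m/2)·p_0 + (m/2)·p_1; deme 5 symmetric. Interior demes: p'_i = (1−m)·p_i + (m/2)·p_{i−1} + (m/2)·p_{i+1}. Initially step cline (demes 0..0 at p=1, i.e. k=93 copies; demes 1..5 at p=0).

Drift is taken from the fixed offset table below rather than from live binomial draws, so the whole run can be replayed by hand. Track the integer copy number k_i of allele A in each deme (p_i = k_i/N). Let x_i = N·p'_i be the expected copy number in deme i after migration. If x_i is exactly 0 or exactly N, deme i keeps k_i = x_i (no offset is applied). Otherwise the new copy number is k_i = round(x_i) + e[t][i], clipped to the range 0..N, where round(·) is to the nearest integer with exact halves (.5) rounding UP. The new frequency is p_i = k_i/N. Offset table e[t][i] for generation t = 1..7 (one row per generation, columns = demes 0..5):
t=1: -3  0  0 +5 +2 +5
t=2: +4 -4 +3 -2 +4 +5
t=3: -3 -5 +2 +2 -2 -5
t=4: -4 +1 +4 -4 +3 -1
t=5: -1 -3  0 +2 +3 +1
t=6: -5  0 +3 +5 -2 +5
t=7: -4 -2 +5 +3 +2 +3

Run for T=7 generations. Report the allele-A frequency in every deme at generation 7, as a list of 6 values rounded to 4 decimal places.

[0.5161, 0.1398, 0.1828, 0.1290, 0.0645, 0.0968]

t=0: k=[93 0 0 0 0 0]
t=1: x=[87.4200 5.5800 0.0000 0.0000 0.0000 0.0000] k=[84 6 0 0 0 0]
t=2: x=[79.3200 10.3200 0.3600 0.0000 0.0000 0.0000] k=[83 6 3 0 0 0]
t=3: x=[78.3800 10.4400 3.0000 0.1800 0.0000 0.0000] k=[75 5 5 2 0 0]
t=4: x=[70.8000 9.2000 4.8200 2.0600 0.1200 0.0000] k=[67 10 9 0 3 0]
t=5: x=[63.5800 13.3600 8.5200 0.7200 2.6400 0.1800] k=[63 10 9 3 6 1]
t=6: x=[59.8200 13.1200 8.7000 3.5400 5.5200 1.3000] k=[55 13 12 9 4 6]
t=7: x=[52.4800 15.4600 11.8800 8.8800 4.4200 5.8800] k=[48 13 17 12 6 9]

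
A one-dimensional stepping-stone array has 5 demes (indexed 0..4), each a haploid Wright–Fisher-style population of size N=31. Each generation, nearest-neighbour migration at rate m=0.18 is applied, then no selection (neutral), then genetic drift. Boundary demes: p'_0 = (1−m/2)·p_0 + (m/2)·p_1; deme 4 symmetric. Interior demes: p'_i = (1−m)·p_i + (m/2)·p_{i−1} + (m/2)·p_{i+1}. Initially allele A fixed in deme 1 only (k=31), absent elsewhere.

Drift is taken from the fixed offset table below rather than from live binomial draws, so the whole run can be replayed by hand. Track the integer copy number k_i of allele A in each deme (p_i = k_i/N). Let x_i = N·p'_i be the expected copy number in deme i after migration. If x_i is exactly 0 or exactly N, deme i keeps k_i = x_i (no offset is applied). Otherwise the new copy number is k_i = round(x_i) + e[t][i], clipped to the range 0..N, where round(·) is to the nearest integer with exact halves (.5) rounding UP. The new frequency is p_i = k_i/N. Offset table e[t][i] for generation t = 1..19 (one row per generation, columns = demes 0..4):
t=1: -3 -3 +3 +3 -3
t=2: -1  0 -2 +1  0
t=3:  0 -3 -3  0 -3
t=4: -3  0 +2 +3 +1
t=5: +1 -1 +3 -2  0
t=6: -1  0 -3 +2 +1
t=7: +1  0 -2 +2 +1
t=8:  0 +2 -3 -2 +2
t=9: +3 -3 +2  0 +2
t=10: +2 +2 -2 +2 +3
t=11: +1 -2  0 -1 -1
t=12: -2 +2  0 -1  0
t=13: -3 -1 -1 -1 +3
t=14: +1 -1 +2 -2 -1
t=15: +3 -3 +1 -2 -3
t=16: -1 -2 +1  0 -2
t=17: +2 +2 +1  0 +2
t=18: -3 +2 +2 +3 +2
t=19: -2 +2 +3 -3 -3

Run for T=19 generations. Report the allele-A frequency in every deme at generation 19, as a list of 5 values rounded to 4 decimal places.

[0.0645, 0.2581, 0.3226, 0.0968, 0.1613]

t=0: k=[0 31 0 0 0]
t=1: x=[2.7900 25.4200 2.7900 0.0000 0.0000] k=[0 22 6 0 0]
t=2: x=[1.9800 18.5800 6.9000 0.5400 0.0000] k=[1 19 5 2 0]
t=3: x=[2.6200 16.1200 5.9900 2.0900 0.1800] k=[3 13 3 2 0]
t=4: x=[3.9000 11.2000 3.8100 1.9100 0.1800] k=[1 11 6 5 1]
t=5: x=[1.9000 9.6500 6.3600 4.7300 1.3600] k=[3 9 9 3 1]
t=6: x=[3.5400 8.4600 8.4600 3.3600 1.1800] k=[3 8 5 5 2]
t=7: x=[3.4500 7.2800 5.2700 4.7300 2.2700] k=[4 7 3 7 3]
t=8: x=[4.2700 6.3700 3.7200 6.2800 3.3600] k=[4 8 1 4 5]
t=9: x=[4.3600 7.0100 1.9000 3.8200 4.9100] k=[7 4 4 4 7]
t=10: x=[6.7300 4.2700 4.0000 4.2700 6.7300] k=[9 6 2 6 10]
t=11: x=[8.7300 5.9100 2.7200 6.0000 9.6400] k=[10 4 3 5 9]
t=12: x=[9.4600 4.4500 3.2700 5.1800 8.6400] k=[7 6 3 4 9]
t=13: x=[6.9100 5.8200 3.3600 4.3600 8.5500] k=[4 5 2 3 12]
t=14: x=[4.0900 4.6400 2.3600 3.7200 11.1900] k=[5 4 4 2 10]
t=15: x=[4.9100 4.0900 3.8200 2.9000 9.2800] k=[8 1 5 1 6]
t=16: x=[7.3700 1.9900 4.2800 1.8100 5.5500] k=[6 0 5 2 4]
t=17: x=[5.4600 0.9900 4.2800 2.4500 3.8200] k=[7 3 5 2 6]
t=18: x=[6.6400 3.5400 4.5500 2.6300 5.6400] k=[4 6 7 6 8]
t=19: x=[4.1800 5.9100 6.8200 6.2700 7.8200] k=[2 8 10 3 5]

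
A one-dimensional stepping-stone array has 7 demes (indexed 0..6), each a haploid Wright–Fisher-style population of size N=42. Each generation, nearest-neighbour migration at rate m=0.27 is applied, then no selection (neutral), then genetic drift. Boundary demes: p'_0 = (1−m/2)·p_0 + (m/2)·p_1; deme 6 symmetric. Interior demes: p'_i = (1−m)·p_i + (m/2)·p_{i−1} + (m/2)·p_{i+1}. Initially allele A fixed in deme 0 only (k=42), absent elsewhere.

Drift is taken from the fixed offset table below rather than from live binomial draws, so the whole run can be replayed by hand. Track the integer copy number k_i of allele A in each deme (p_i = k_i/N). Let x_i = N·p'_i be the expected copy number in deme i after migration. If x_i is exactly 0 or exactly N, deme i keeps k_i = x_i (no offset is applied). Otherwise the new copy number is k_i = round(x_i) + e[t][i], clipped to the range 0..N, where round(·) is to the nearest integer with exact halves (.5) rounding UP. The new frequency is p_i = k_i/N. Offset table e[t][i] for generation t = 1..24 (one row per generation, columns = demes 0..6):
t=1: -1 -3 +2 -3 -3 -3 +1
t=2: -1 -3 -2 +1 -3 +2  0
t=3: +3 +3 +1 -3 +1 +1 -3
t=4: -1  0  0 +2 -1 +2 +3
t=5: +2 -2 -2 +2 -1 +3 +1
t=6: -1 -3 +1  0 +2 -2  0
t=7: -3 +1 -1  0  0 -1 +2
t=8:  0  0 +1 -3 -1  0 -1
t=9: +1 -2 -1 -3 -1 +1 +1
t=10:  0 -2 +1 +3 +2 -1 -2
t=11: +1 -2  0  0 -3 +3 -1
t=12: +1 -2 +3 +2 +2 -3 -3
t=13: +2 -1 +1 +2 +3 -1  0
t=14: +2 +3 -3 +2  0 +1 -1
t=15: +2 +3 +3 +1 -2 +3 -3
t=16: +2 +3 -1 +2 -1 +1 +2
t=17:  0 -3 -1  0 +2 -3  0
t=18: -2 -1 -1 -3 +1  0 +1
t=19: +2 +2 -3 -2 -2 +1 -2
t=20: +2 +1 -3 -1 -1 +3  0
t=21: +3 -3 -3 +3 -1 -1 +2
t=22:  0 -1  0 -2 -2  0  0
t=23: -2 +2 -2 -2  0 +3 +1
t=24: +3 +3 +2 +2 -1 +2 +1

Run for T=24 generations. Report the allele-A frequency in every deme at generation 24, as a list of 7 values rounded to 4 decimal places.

[0.4524, 0.3333, 0.1429, 0.0952, 0.0714, 0.2143, 0.1667]

t=0: k=[42 0 0 0 0 0 0]
t=1: x=[36.3300 5.6700 0.0000 0.0000 0.0000 0.0000 0.0000] k=[35 3 0 0 0 0 0]
t=2: x=[30.6800 6.9150 0.4050 0.0000 0.0000 0.0000 0.0000] k=[30 4 0 0 0 0 0]
t=3: x=[26.4900 6.9700 0.5400 0.0000 0.0000 0.0000 0.0000] k=[29 10 2 0 0 0 0]
t=4: x=[26.4350 11.4850 2.8100 0.2700 0.0000 0.0000 0.0000] k=[25 11 3 2 0 0 0]
t=5: x=[23.1100 11.8100 3.9450 1.8650 0.2700 0.0000 0.0000] k=[25 10 2 4 0 0 0]
t=6: x=[22.9750 10.9450 3.3500 3.1900 0.5400 0.0000 0.0000] k=[22 8 4 3 3 0 0]
t=7: x=[20.1100 9.3500 4.4050 3.1350 2.5950 0.4050 0.0000] k=[17 10 3 3 3 0 0]
t=8: x=[16.0550 10.0000 3.9450 3.0000 2.5950 0.4050 0.0000] k=[16 10 5 0 2 0 0]
t=9: x=[15.1900 10.1350 5.0000 0.9450 1.4600 0.2700 0.0000] k=[16 8 4 0 0 1 0]
t=10: x=[14.9200 8.5400 4.0000 0.5400 0.1350 0.7300 0.1350] k=[15 7 5 4 2 0 0]
t=11: x=[13.9200 7.8100 5.1350 3.8650 2.0000 0.2700 0.0000] k=[15 6 5 4 0 3 0]
t=12: x=[13.7850 7.0800 5.0000 3.5950 0.9450 2.1900 0.4050] k=[15 5 8 6 3 0 0]
t=13: x=[13.6500 6.7550 7.3250 5.8650 3.0000 0.4050 0.0000] k=[16 6 8 8 6 0 0]
t=14: x=[14.6500 7.6200 7.7300 7.7300 5.4600 0.8100 0.0000] k=[17 11 5 10 5 2 0]
t=15: x=[16.1900 11.0000 6.4850 8.6500 5.2700 2.1350 0.2700] k=[18 14 9 10 3 5 0]
t=16: x=[17.4600 13.8650 9.8100 8.9200 4.2150 4.0550 0.6750] k=[19 17 9 11 3 5 3]
t=17: x=[18.7300 16.1900 10.3500 9.6500 4.3500 4.4600 3.2700] k=[19 13 9 10 6 1 3]
t=18: x=[18.1900 13.2700 9.6750 9.3250 5.8650 1.9450 2.7300] k=[16 12 9 6 7 2 4]
t=19: x=[15.4600 12.1350 9.0000 6.5400 6.1900 2.9450 3.7300] k=[17 14 6 5 4 4 2]
t=20: x=[16.5950 13.3250 6.9450 5.0000 4.1350 3.7300 2.2700] k=[19 14 4 4 3 7 2]
t=21: x=[18.3250 13.3250 5.3500 3.8650 3.6750 5.7850 2.6750] k=[21 10 2 7 3 5 5]
t=22: x=[19.5150 10.4050 3.7550 5.7850 3.8100 4.7300 5.0000] k=[20 9 4 4 2 5 5]
t=23: x=[18.5150 9.8100 4.6750 3.7300 2.6750 4.5950 5.0000] k=[17 12 3 2 3 8 6]
t=24: x=[16.3250 11.4600 4.0800 2.2700 3.5400 7.0550 6.2700] k=[19 14 6 4 3 9 7]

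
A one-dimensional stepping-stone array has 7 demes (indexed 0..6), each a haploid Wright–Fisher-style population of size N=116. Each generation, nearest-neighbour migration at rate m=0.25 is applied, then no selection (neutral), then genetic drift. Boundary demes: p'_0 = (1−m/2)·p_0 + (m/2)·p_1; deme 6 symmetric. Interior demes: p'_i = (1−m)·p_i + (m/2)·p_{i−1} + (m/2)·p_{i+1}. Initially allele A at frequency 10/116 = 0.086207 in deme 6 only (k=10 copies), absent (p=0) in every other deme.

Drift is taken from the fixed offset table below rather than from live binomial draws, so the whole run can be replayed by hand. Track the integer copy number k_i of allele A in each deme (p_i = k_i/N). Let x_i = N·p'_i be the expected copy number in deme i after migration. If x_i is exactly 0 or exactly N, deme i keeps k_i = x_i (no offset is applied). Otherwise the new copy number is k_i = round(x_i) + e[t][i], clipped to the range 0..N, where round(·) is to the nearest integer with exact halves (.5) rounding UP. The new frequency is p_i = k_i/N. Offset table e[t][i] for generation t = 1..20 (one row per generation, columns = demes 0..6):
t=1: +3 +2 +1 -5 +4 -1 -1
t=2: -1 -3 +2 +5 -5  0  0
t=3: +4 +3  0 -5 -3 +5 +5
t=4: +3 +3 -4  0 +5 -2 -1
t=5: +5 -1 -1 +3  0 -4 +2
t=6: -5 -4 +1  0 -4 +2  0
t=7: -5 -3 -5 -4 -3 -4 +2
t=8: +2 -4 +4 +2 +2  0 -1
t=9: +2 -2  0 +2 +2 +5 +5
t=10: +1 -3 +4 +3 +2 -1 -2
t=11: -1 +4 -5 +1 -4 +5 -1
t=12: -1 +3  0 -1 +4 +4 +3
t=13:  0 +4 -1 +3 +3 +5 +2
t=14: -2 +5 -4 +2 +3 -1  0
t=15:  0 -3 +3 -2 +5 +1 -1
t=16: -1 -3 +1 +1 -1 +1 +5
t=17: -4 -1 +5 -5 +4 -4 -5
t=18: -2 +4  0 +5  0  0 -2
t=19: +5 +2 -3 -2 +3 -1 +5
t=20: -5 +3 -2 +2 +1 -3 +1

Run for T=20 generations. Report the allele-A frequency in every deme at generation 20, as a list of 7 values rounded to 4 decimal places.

t=0: k=[0 0 0 0 0 0 10]
t=1: x=[0.0000 0.0000 0.0000 0.0000 0.0000 1.2500 8.7500] k=[0 0 0 0 0 0 8]
t=2: x=[0.0000 0.0000 0.0000 0.0000 0.0000 1.0000 7.0000] k=[0 0 0 0 0 1 7]
t=3: x=[0.0000 0.0000 0.0000 0.0000 0.1250 1.6250 6.2500] k=[0 0 0 0 0 7 11]
t=4: x=[0.0000 0.0000 0.0000 0.0000 0.8750 6.6250 10.5000] k=[0 0 0 0 6 5 10]
t=5: x=[0.0000 0.0000 0.0000 0.7500 5.1250 5.7500 9.3750] k=[0 0 0 4 5 2 11]
t=6: x=[0.0000 0.0000 0.5000 3.6250 4.5000 3.5000 9.8750] k=[0 0 2 4 1 6 10]
t=7: x=[0.0000 0.2500 2.0000 3.3750 2.0000 5.8750 9.5000] k=[0 0 0 0 0 2 12]
t=8: x=[0.0000 0.0000 0.0000 0.0000 0.2500 3.0000 10.7500] k=[0 0 0 0 2 3 10]
t=9: x=[0.0000 0.0000 0.0000 0.2500 1.8750 3.7500 9.1250] k=[0 0 0 2 4 9 14]
t=10: x=[0.0000 0.0000 0.2500 2.0000 4.3750 9.0000 13.3750] k=[0 0 4 5 6 8 11]
t=11: x=[0.0000 0.5000 3.6250 5.0000 6.1250 8.1250 10.6250] k=[0 5 0 6 2 13 10]
t=12: x=[0.6250 3.7500 1.3750 4.7500 3.8750 11.2500 10.3750] k=[0 7 1 4 8 15 13]
t=13: x=[0.8750 5.3750 2.1250 4.1250 8.3750 13.8750 13.2500] k=[1 9 1 7 11 19 15]
t=14: x=[2.0000 7.0000 2.7500 6.7500 11.5000 17.5000 15.5000] k=[0 12 0 9 15 17 16]
t=15: x=[1.5000 9.0000 2.6250 8.6250 14.5000 16.6250 16.1250] k=[2 6 6 7 20 18 15]
t=16: x=[2.5000 5.5000 6.1250 8.5000 18.1250 17.8750 15.3750] k=[2 3 7 10 17 19 20]
t=17: x=[2.1250 3.3750 6.8750 10.5000 16.3750 18.8750 19.8750] k=[0 2 12 6 20 15 15]
t=18: x=[0.2500 3.0000 10.0000 8.5000 17.6250 15.6250 15.0000] k=[0 7 10 14 18 16 13]
t=19: x=[0.8750 6.5000 10.1250 14.0000 17.2500 15.8750 13.3750] k=[6 9 7 12 20 15 18]
t=20: x=[6.3750 8.3750 7.8750 12.3750 18.3750 16.0000 17.6250] k=[1 11 6 14 19 13 19]

[0.0086, 0.0948, 0.0517, 0.1207, 0.1638, 0.1121, 0.1638]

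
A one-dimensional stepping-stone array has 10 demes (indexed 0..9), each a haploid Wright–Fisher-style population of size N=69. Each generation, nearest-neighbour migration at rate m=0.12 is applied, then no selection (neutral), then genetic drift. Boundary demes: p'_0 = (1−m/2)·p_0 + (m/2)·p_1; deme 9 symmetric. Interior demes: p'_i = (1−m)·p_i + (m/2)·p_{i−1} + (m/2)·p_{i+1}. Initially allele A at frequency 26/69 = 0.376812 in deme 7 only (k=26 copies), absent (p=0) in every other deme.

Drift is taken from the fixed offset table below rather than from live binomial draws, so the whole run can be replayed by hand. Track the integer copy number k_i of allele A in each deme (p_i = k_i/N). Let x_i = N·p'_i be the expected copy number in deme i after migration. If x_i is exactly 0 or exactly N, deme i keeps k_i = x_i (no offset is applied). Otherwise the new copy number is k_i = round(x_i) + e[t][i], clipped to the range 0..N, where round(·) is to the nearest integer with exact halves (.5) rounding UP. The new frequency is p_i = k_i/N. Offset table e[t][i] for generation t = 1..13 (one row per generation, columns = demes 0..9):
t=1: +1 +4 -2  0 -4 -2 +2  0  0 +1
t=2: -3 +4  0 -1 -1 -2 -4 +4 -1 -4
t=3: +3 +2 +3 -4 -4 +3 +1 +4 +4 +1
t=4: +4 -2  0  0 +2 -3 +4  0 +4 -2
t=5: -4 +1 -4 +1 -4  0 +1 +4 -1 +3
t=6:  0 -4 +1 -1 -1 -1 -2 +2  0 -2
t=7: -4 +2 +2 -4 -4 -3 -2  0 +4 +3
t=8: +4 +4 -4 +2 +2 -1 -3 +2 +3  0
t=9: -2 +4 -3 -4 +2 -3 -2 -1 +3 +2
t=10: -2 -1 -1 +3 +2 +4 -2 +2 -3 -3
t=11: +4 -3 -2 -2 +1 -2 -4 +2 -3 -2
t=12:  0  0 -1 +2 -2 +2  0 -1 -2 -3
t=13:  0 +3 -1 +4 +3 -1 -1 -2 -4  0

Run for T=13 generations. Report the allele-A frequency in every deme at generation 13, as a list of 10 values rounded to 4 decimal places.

t=0: k=[0 0 0 0 0 0 0 26 0 0]
t=1: x=[0.0000 0.0000 0.0000 0.0000 0.0000 0.0000 1.5600 22.8800 1.5600 0.0000] k=[0 0 0 0 0 0 4 23 2 0]
t=2: x=[0.0000 0.0000 0.0000 0.0000 0.0000 0.2400 4.9000 20.6000 3.1400 0.1200] k=[0 0 0 0 0 0 1 25 2 0]
t=3: x=[0.0000 0.0000 0.0000 0.0000 0.0000 0.0600 2.3800 22.1800 3.2600 0.1200] k=[0 0 0 0 0 3 3 26 7 1]
t=4: x=[0.0000 0.0000 0.0000 0.0000 0.1800 2.8200 4.3800 23.4800 7.7800 1.3600] k=[0 0 0 0 2 0 8 23 12 0]
t=5: x=[0.0000 0.0000 0.0000 0.1200 1.7600 0.6000 8.4200 21.4400 11.9400 0.7200] k=[0 0 0 1 0 1 9 25 11 4]
t=6: x=[0.0000 0.0000 0.0600 0.8800 0.1200 1.4200 9.4800 23.2000 11.4200 4.4200] k=[0 0 1 0 0 0 7 25 11 2]
t=7: x=[0.0000 0.0600 0.8800 0.0600 0.0000 0.4200 7.6600 23.0800 11.3000 2.5400] k=[0 2 3 0 0 0 6 23 15 6]
t=8: x=[0.1200 1.9400 2.7600 0.1800 0.0000 0.3600 6.6600 21.5000 14.9400 6.5400] k=[4 6 0 2 0 0 4 24 18 7]
t=9: x=[4.1200 5.5200 0.4800 1.7600 0.1200 0.2400 4.9600 22.4400 17.7000 7.6600] k=[2 10 0 0 2 0 3 21 21 10]
t=10: x=[2.4800 8.9200 0.6000 0.1200 1.7600 0.3000 3.9000 19.9200 20.3400 10.6600] k=[0 8 0 3 4 4 2 22 17 8]
t=11: x=[0.4800 7.0400 0.6600 2.8800 3.9400 3.8800 3.3200 20.5000 16.7600 8.5400] k=[4 4 0 1 5 2 0 23 14 7]
t=12: x=[4.0000 3.7600 0.3000 1.1800 4.5800 2.0600 1.5000 21.0800 14.1200 7.4200] k=[4 4 0 3 3 4 2 20 12 4]
t=13: x=[4.0000 3.7600 0.4200 2.8200 3.0600 3.8200 3.2000 18.4400 12.0000 4.4800] k=[4 7 0 7 6 3 2 16 8 4]

[0.0580, 0.1014, 0.0000, 0.1014, 0.0870, 0.0435, 0.0290, 0.2319, 0.1159, 0.0580]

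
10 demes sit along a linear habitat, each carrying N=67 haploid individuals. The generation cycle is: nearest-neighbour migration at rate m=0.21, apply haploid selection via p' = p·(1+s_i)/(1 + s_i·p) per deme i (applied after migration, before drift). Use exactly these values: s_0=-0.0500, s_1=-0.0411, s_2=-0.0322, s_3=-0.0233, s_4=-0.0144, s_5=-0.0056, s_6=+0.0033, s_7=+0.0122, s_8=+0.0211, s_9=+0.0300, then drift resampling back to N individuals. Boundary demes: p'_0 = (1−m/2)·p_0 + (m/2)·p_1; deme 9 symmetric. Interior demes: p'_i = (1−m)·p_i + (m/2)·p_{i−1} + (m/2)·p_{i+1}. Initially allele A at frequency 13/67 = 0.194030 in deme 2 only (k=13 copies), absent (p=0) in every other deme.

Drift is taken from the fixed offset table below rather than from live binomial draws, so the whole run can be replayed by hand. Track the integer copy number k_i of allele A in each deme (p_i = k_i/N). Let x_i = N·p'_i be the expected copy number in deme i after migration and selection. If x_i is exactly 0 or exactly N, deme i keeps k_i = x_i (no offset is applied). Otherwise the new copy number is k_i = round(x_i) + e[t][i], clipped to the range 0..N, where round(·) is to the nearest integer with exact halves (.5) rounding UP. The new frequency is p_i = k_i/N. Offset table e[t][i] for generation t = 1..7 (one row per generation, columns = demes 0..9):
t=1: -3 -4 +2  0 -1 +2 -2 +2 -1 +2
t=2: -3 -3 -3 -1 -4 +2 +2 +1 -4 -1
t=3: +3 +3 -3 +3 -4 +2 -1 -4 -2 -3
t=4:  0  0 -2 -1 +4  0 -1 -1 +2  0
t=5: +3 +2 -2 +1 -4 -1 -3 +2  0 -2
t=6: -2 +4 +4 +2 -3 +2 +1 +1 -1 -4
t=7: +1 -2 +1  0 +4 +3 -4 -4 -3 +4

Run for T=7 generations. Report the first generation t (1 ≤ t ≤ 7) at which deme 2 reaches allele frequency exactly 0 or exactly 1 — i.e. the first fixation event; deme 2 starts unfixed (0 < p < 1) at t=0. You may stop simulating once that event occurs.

4

t=0: k=[0 0 13 0 0 0 0 0 0 0]
t=1: x=[0.0000 1.3100 9.9886 1.3338 0.0000 0.0000 0.0000 0.0000 0.0000 0.0000] k=[0 0 12 1 0 0 0 0 0 0]
t=2: x=[0.0000 1.2091 9.3193 2.0037 0.1035 0.0000 0.0000 0.0000 0.0000 0.0000] k=[0 0 6 1 0 0 0 0 0 0]
t=3: x=[0.0000 0.6043 4.6999 1.3876 0.1035 0.0000 0.0000 0.0000 0.0000 0.0000] k=[0 4 2 4 0 0 0 0 0 0]
t=4: x=[0.3991 3.2382 2.3448 3.2953 0.4140 0.0000 0.0000 0.0000 0.0000 0.0000] k=[0 3 0 2 4 0 0 0 0 0]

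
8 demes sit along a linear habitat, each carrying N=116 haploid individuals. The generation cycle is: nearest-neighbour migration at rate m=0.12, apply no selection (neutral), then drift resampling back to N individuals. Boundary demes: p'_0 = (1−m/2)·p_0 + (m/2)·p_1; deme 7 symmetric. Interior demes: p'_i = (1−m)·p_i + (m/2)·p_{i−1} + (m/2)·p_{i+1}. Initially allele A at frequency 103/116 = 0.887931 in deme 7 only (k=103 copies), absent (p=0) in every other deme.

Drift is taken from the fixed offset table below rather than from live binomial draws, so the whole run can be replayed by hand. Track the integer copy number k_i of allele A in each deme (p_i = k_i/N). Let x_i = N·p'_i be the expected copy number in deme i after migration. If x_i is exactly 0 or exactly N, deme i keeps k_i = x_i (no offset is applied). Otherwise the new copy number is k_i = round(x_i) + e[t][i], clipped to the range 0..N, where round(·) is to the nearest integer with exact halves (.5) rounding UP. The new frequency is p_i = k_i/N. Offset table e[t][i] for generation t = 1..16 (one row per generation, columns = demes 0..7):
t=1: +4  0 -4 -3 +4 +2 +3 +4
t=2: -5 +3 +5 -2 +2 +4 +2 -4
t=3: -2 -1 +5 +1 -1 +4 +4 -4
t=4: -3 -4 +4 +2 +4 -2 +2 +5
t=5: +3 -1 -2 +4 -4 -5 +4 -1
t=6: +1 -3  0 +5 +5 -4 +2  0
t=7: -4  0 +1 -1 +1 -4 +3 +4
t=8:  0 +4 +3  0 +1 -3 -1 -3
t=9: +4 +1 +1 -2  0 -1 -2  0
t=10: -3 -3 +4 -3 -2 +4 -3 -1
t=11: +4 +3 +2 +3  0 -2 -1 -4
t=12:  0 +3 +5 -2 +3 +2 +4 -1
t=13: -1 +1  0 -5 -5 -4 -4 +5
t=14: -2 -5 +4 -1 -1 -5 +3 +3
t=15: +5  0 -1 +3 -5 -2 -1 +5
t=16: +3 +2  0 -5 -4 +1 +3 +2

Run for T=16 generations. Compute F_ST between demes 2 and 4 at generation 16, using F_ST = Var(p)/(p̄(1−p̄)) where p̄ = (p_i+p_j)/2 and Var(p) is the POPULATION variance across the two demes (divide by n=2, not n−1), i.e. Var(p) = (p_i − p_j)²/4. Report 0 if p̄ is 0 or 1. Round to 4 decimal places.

t=0: k=[0 0 0 0 0 0 0 103]
t=1: x=[0.0000 0.0000 0.0000 0.0000 0.0000 0.0000 6.1800 96.8200] k=[0 0 0 0 0 0 9 101]
t=2: x=[0.0000 0.0000 0.0000 0.0000 0.0000 0.5400 13.9800 95.4800] k=[0 0 0 0 0 5 16 91]
t=3: x=[0.0000 0.0000 0.0000 0.0000 0.3000 5.3600 19.8400 86.5000] k=[0 0 0 0 0 9 24 83]
t=4: x=[0.0000 0.0000 0.0000 0.0000 0.5400 9.3600 26.6400 79.4600] k=[0 0 0 0 5 7 29 84]
t=5: x=[0.0000 0.0000 0.0000 0.3000 4.8200 8.2000 30.9800 80.7000] k=[0 0 0 4 1 3 35 80]
t=6: x=[0.0000 0.0000 0.2400 3.5800 1.3000 4.8000 35.7800 77.3000] k=[0 0 0 9 6 1 38 77]
t=7: x=[0.0000 0.0000 0.5400 8.2800 5.8800 3.5200 38.1200 74.6600] k=[0 0 2 7 7 0 41 79]
t=8: x=[0.0000 0.1200 2.1800 6.7000 6.5800 2.8800 40.8200 76.7200] k=[0 4 5 7 8 0 40 74]
t=9: x=[0.2400 3.8200 5.0600 6.9400 7.4600 2.8800 39.6400 71.9600] k=[4 5 6 5 7 2 38 72]
t=10: x=[4.0600 5.0000 5.8800 5.1800 6.5800 4.4600 37.8800 69.9600] k=[1 2 10 2 5 8 35 69]
t=11: x=[1.0600 2.4200 9.0400 2.6600 5.0000 9.4400 35.4200 66.9600] k=[5 5 11 6 5 7 34 63]
t=12: x=[5.0000 5.3600 10.3400 6.2400 5.1800 8.5000 34.1200 61.2600] k=[5 8 15 4 8 11 38 60]
t=13: x=[5.1800 8.2400 13.9200 4.9000 7.9400 12.4400 37.7000 58.6800] k=[4 9 14 0 3 8 34 64]
t=14: x=[4.3000 9.0000 12.8600 1.0200 3.1200 9.2600 34.2400 62.2000] k=[2 4 17 0 2 4 37 65]
t=15: x=[2.1200 4.6600 15.2000 1.1400 2.0000 5.8600 36.7000 63.3200] k=[7 5 14 4 0 4 36 68]
t=16: x=[6.8800 5.6600 12.8600 4.3600 0.4800 5.6800 36.0000 66.0800] k=[10 8 13 0 0 7 39 68]

0.0594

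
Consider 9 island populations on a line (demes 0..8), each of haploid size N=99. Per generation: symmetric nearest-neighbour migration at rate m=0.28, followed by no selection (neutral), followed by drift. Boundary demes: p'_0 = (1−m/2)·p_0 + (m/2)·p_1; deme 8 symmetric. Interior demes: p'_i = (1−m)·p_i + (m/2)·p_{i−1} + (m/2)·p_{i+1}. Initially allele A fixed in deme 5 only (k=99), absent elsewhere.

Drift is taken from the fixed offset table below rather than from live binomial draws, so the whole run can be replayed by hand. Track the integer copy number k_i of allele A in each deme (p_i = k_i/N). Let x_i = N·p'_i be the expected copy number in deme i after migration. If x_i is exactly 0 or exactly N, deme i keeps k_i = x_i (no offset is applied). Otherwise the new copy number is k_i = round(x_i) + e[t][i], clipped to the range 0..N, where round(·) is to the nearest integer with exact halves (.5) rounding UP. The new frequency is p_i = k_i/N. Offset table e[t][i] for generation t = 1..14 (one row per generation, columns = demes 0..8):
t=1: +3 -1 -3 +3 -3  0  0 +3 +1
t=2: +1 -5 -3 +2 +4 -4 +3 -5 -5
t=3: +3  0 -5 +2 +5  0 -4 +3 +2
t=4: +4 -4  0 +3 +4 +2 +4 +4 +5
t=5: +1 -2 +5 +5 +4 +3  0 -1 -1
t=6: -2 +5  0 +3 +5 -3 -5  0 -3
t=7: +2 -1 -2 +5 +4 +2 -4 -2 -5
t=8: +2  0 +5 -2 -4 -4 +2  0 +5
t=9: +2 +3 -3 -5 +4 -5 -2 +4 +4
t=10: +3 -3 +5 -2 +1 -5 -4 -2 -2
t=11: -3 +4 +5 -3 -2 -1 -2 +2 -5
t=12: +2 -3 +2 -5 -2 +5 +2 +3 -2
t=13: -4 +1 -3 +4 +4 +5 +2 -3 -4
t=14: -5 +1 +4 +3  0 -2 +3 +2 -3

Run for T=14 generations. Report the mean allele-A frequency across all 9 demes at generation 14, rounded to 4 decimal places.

0.1571

t=0: k=[0 0 0 0 0 99 0 0 0]
t=1: x=[0.0000 0.0000 0.0000 0.0000 13.8600 71.2800 13.8600 0.0000 0.0000] k=[0 0 0 0 11 71 14 0 0]
t=2: x=[0.0000 0.0000 0.0000 1.5400 17.8600 54.6200 20.0200 1.9600 0.0000] k=[0 0 0 4 22 51 23 0 0]
t=3: x=[0.0000 0.0000 0.5600 5.9600 23.5400 43.0200 23.7000 3.2200 0.0000] k=[0 0 0 8 29 43 20 6 0]
t=4: x=[0.0000 0.0000 1.1200 9.8200 28.0200 37.8200 21.2600 7.1200 0.8400] k=[0 0 1 13 32 40 25 11 6]
t=5: x=[0.0000 0.1400 2.5400 13.9800 30.4600 36.7800 25.1400 12.2600 6.7000] k=[0 0 8 19 34 40 25 11 6]
t=6: x=[0.0000 1.1200 8.4200 19.5600 32.7400 37.0600 25.1400 12.2600 6.7000] k=[0 6 8 23 38 34 20 12 4]
t=7: x=[0.8400 5.4400 9.8200 23.0000 35.3400 32.6000 20.8400 12.0000 5.1200] k=[3 4 8 28 39 35 17 10 0]
t=8: x=[3.1400 4.4200 10.2400 26.7400 36.9000 33.0400 18.5400 9.5800 1.4000] k=[5 4 15 25 33 29 21 10 6]
t=9: x=[4.8600 5.6800 14.8600 24.7200 31.3200 28.4400 20.5800 10.9800 6.5600] k=[7 9 12 20 35 23 19 15 11]
t=10: x=[7.2800 9.1400 12.7000 20.9800 31.2200 24.1200 19.0000 15.0000 11.5600] k=[10 6 18 19 32 19 15 13 10]
t=11: x=[9.4400 8.2400 16.4600 20.6800 28.3600 20.2600 15.2800 12.8600 10.4200] k=[6 12 21 18 26 19 13 15 5]
t=12: x=[6.8400 12.4200 19.3200 19.5400 23.9000 19.1400 14.1200 13.3200 6.4000] k=[9 9 21 15 22 24 16 16 4]
t=13: x=[9.0000 10.6800 18.4800 16.8200 21.3000 22.6000 17.1200 14.3200 5.6800] k=[5 12 15 21 25 28 19 11 2]
t=14: x=[5.9800 11.4400 15.4200 20.7200 24.8600 26.3200 19.1400 10.8600 3.2600] k=[1 12 19 24 25 24 22 13 0]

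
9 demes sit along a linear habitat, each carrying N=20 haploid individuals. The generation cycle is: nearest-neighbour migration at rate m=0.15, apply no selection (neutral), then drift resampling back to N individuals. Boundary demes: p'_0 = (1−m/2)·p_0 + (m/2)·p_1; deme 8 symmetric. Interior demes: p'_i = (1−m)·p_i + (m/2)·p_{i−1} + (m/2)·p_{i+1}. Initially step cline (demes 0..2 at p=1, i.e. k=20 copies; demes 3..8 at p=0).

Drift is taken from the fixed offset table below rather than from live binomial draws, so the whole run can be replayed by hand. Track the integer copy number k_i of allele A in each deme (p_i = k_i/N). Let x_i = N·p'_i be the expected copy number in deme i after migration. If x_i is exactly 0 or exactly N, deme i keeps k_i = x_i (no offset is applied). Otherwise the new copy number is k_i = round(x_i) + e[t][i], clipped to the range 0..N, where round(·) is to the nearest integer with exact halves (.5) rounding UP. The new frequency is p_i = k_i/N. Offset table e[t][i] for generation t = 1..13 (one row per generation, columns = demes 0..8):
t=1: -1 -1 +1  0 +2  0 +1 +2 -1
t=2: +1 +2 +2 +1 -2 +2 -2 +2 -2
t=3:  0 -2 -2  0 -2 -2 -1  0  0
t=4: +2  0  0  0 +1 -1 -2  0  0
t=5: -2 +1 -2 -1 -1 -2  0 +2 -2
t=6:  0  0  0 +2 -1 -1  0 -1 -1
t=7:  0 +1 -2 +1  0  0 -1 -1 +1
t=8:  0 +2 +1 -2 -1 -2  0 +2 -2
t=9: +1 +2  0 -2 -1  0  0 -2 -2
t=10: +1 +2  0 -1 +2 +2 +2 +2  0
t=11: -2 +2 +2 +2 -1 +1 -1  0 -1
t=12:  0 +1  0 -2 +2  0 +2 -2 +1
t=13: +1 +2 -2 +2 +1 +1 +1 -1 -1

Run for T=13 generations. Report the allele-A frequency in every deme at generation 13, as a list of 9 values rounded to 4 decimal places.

t=0: k=[20 20 20 0 0 0 0 0 0]
t=1: x=[20.0000 20.0000 18.5000 1.5000 0.0000 0.0000 0.0000 0.0000 0.0000] k=[20 20 20 2 0 0 0 0 0]
t=2: x=[20.0000 20.0000 18.6500 3.2000 0.1500 0.0000 0.0000 0.0000 0.0000] k=[20 20 20 4 0 0 0 0 0]
t=3: x=[20.0000 20.0000 18.8000 4.9000 0.3000 0.0000 0.0000 0.0000 0.0000] k=[20 20 17 5 0 0 0 0 0]
t=4: x=[20.0000 19.7750 16.3250 5.5250 0.3750 0.0000 0.0000 0.0000 0.0000] k=[20 20 16 6 1 0 0 0 0]
t=5: x=[20.0000 19.7000 15.5500 6.3750 1.3000 0.0750 0.0000 0.0000 0.0000] k=[20 20 14 5 0 0 0 0 0]
t=6: x=[20.0000 19.5500 13.7750 5.3000 0.3750 0.0000 0.0000 0.0000 0.0000] k=[20 20 14 7 0 0 0 0 0]
t=7: x=[20.0000 19.5500 13.9250 7.0000 0.5250 0.0000 0.0000 0.0000 0.0000] k=[20 20 12 8 1 0 0 0 0]
t=8: x=[20.0000 19.4000 12.3000 7.7750 1.4500 0.0750 0.0000 0.0000 0.0000] k=[20 20 13 6 0 0 0 0 0]
t=9: x=[20.0000 19.4750 13.0000 6.0750 0.4500 0.0000 0.0000 0.0000 0.0000] k=[20 20 13 4 0 0 0 0 0]
t=10: x=[20.0000 19.4750 12.8500 4.3750 0.3000 0.0000 0.0000 0.0000 0.0000] k=[20 20 13 3 2 0 0 0 0]
t=11: x=[20.0000 19.4750 12.7750 3.6750 1.9250 0.1500 0.0000 0.0000 0.0000] k=[20 20 15 6 1 1 0 0 0]
t=12: x=[20.0000 19.6250 14.7000 6.3000 1.3750 0.9250 0.0750 0.0000 0.0000] k=[20 20 15 4 3 1 2 0 0]
t=13: x=[20.0000 19.6250 14.5500 4.7500 2.9250 1.2250 1.7750 0.1500 0.0000] k=[20 20 13 7 4 2 3 0 0]

[1.0000, 1.0000, 0.6500, 0.3500, 0.2000, 0.1000, 0.1500, 0.0000, 0.0000]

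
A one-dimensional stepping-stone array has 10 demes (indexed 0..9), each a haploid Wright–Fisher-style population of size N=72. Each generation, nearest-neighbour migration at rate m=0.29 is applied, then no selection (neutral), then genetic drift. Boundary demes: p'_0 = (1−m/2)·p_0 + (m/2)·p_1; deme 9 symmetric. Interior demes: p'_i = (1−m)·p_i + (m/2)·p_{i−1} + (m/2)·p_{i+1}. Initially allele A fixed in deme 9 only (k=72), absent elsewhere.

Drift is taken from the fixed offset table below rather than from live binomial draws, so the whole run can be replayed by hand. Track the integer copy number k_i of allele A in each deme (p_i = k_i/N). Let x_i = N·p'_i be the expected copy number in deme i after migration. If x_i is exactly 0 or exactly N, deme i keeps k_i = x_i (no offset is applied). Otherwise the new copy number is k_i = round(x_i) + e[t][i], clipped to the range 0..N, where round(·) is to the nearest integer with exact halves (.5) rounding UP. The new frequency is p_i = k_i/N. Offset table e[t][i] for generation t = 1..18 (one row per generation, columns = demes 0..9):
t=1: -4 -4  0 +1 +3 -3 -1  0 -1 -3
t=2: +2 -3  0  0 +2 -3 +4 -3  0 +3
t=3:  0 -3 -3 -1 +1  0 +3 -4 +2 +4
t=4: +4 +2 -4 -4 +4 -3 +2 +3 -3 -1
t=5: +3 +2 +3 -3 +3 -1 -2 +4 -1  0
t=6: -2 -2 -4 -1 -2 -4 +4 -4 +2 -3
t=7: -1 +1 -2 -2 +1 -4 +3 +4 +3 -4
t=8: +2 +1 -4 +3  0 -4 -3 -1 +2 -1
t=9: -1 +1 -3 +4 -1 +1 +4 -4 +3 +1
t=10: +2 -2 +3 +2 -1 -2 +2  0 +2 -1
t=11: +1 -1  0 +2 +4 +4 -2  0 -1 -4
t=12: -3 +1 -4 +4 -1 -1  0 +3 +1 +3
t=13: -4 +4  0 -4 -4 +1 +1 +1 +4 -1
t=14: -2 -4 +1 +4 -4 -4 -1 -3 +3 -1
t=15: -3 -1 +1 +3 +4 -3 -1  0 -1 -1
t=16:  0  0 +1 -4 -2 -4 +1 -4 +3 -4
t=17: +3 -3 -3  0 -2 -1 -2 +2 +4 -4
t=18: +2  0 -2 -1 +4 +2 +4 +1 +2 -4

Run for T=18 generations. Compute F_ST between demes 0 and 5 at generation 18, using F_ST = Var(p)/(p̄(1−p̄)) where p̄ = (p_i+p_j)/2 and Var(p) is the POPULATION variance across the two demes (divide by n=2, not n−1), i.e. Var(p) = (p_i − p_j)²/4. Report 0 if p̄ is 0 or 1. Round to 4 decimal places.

0.0286

t=0: k=[0 0 0 0 0 0 0 0 0 72]
t=1: x=[0.0000 0.0000 0.0000 0.0000 0.0000 0.0000 0.0000 0.0000 10.4400 61.5600] k=[0 0 0 0 0 0 0 0 9 59]
t=2: x=[0.0000 0.0000 0.0000 0.0000 0.0000 0.0000 0.0000 1.3050 14.9450 51.7500] k=[0 0 0 0 0 0 0 0 15 55]
t=3: x=[0.0000 0.0000 0.0000 0.0000 0.0000 0.0000 0.0000 2.1750 18.6250 49.2000] k=[0 0 0 0 0 0 0 0 21 53]
t=4: x=[0.0000 0.0000 0.0000 0.0000 0.0000 0.0000 0.0000 3.0450 22.5950 48.3600] k=[0 0 0 0 0 0 0 6 20 47]
t=5: x=[0.0000 0.0000 0.0000 0.0000 0.0000 0.0000 0.8700 7.1600 21.8850 43.0850] k=[0 0 0 0 0 0 0 11 21 43]
t=6: x=[0.0000 0.0000 0.0000 0.0000 0.0000 0.0000 1.5950 10.8550 22.7400 39.8100] k=[0 0 0 0 0 0 6 7 25 37]
t=7: x=[0.0000 0.0000 0.0000 0.0000 0.0000 0.8700 5.2750 9.4650 24.1300 35.2600] k=[0 0 0 0 0 0 8 13 27 31]
t=8: x=[0.0000 0.0000 0.0000 0.0000 0.0000 1.1600 7.5650 14.3050 25.5500 30.4200] k=[0 0 0 0 0 0 5 13 28 29]
t=9: x=[0.0000 0.0000 0.0000 0.0000 0.0000 0.7250 5.4350 14.0150 25.9700 28.8550] k=[0 0 0 0 0 2 9 10 29 30]
t=10: x=[0.0000 0.0000 0.0000 0.0000 0.2900 2.7250 8.1300 12.6100 26.3900 29.8550] k=[0 0 0 0 0 1 10 13 28 29]
t=11: x=[0.0000 0.0000 0.0000 0.0000 0.1450 2.1600 9.1300 14.7400 25.9700 28.8550] k=[0 0 0 0 4 6 7 15 25 25]
t=12: x=[0.0000 0.0000 0.0000 0.5800 3.7100 5.8550 8.0150 15.2900 23.5500 25.0000] k=[0 0 0 5 3 5 8 18 25 28]
t=13: x=[0.0000 0.0000 0.7250 3.9850 3.5800 5.1450 9.0150 17.5650 24.4200 27.5650] k=[0 0 1 0 0 6 10 19 28 27]
t=14: x=[0.0000 0.1450 0.7100 0.1450 0.8700 5.7100 10.7250 19.0000 26.5500 27.1450] k=[0 0 2 4 0 2 10 16 30 26]
t=15: x=[0.0000 0.2900 2.0000 3.1300 0.8700 2.8700 9.7100 17.1600 27.3900 26.5800] k=[0 0 3 6 5 0 9 17 26 26]
t=16: x=[0.0000 0.4350 3.0000 5.4200 4.4200 2.0300 8.8550 17.1450 24.6950 26.0000] k=[0 0 4 1 2 0 10 13 28 22]
t=17: x=[0.0000 0.5800 2.9850 1.5800 1.5650 1.7400 8.9850 14.7400 24.9550 22.8700] k=[0 0 0 2 0 1 7 17 29 19]
t=18: x=[0.0000 0.0000 0.2900 1.4200 0.4350 1.7250 7.5800 17.2900 25.8100 20.4500] k=[0 0 0 0 4 4 12 18 28 16]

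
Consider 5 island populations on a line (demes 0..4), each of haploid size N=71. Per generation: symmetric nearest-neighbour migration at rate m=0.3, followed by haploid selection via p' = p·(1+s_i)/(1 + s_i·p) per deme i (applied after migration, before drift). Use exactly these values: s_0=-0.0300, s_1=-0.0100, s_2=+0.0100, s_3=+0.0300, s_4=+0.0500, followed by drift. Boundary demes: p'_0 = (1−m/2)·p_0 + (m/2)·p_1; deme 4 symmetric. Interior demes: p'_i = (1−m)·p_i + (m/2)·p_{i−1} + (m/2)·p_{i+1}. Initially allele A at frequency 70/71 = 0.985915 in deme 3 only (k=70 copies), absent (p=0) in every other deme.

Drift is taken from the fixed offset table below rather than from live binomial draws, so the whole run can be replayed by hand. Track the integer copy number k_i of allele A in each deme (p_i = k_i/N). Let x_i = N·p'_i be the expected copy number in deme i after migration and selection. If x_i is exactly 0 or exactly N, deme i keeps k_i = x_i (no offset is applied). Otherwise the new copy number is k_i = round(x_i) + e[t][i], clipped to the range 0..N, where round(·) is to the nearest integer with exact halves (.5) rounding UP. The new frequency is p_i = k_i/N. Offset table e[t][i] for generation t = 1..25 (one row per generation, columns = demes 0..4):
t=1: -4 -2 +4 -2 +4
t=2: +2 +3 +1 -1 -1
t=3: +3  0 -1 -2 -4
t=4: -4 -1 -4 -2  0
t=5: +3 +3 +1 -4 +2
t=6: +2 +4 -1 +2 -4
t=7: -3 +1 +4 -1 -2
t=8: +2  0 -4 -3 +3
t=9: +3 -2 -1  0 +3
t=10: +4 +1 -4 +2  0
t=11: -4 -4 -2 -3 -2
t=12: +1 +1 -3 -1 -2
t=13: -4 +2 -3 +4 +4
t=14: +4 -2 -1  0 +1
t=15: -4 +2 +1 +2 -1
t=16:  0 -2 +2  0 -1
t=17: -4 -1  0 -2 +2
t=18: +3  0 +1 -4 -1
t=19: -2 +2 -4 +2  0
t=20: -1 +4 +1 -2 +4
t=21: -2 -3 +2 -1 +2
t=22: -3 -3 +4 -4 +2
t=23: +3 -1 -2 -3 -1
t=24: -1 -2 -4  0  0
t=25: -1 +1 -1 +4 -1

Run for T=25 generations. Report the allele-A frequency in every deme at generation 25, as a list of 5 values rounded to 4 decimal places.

[0.0563, 0.1127, 0.1549, 0.3380, 0.3662]

t=0: k=[0 0 0 70 0]
t=1: x=[0.0000 0.0000 10.5893 49.4463 10.9441] k=[0 0 15 47 15]
t=2: x=[0.0000 2.2282 17.6818 37.9227 20.5041] k=[0 5 19 37 20]
t=3: x=[0.7277 6.2921 19.7415 32.2696 23.3074] k=[4 6 19 30 19]
t=4: x=[4.1786 7.5817 18.8374 27.1942 21.3717] k=[0 7 15 25 21]
t=5: x=[1.0190 7.0856 15.4198 23.3610 22.3402] k=[4 10 16 19 24]
t=6: x=[4.7629 9.9140 15.6712 19.7182 24.0192] k=[7 14 15 22 20]
t=7: x=[7.8352 12.9930 16.0231 21.0855 21.0146] k=[5 14 20 20 19]
t=8: x=[6.1761 13.4401 19.2392 20.2754 19.8399] k=[8 13 15 17 23]
t=9: x=[8.5190 12.4465 15.1181 17.9942 22.8494] k=[12 10 14 18 26]
t=10: x=[11.4054 10.8076 14.1122 19.0086 25.5930] k=[15 12 10 21 26]
t=11: x=[14.2008 12.0491 12.0492 20.5287 26.0493] k=[10 8 10 18 24]
t=12: x=[9.4477 8.5243 10.9921 18.0957 23.8667] k=[10 10 8 17 22]
t=13: x=[9.7412 9.6161 9.7333 16.7758 21.9835] k=[6 12 7 21 26]
t=14: x=[6.7126 10.2615 9.9347 20.0728 26.0493] k=[11 8 9 20 27]
t=15: x=[10.2793 8.5243 10.5893 19.8195 26.7585] k=[6 11 12 22 26]
t=16: x=[6.5662 10.3111 13.4582 21.5410 26.2013] k=[7 8 15 22 25]
t=17: x=[6.9565 8.8221 15.1181 21.8445 25.3394] k=[3 8 15 20 27]
t=18: x=[3.6433 8.2266 14.8163 20.7312 26.7585] k=[7 8 16 17 26]
t=19: x=[6.9565 8.9709 15.0678 18.6029 25.4409] k=[5 11 11 21 25]
t=20: x=[5.7373 10.0132 12.6028 20.5287 25.1872] k=[5 14 14 19 29]
t=21: x=[6.1761 12.5459 14.8666 20.1741 28.3264] k=[4 10 17 19 30]
t=22: x=[4.7629 10.0629 16.3750 20.7818 29.1848] k=[2 7 20 17 31]
t=23: x=[2.6706 8.1274 17.7320 19.9715 29.7397] k=[6 7 16 17 29]
t=24: x=[5.9810 8.1274 14.9169 19.0593 28.0232] k=[5 6 11 19 28]
t=25: x=[5.0064 6.5401 11.5459 19.5662 27.4670] k=[4 8 11 24 26]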